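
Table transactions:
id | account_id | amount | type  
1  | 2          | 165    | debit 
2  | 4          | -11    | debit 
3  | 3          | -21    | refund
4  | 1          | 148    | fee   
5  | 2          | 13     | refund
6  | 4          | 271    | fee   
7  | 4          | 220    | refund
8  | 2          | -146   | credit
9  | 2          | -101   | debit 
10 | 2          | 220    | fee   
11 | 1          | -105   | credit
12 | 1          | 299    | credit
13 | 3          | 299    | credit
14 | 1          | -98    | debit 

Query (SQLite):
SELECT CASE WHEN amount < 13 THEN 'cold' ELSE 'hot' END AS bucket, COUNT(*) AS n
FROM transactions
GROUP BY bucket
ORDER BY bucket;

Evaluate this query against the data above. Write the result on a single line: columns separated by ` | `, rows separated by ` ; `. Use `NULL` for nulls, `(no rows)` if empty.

Bucket rows by amount < 13 → 'cold' else 'hot'; count each bucket.

cold | 6 ; hot | 8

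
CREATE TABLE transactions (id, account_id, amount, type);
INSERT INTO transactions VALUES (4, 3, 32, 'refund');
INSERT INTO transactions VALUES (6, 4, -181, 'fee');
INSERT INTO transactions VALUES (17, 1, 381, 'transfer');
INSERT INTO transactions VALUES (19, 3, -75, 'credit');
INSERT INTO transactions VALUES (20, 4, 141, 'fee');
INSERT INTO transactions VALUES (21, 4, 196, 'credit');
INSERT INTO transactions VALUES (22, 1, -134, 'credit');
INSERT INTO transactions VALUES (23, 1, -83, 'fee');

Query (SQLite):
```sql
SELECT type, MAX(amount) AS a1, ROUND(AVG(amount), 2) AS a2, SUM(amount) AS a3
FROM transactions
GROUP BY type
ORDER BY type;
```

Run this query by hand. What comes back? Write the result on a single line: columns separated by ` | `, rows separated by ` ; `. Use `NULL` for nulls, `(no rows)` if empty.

credit | 196 | -4.33 | -13 ; fee | 141 | -41 | -123 ; refund | 32 | 32 | 32 ; transfer | 381 | 381 | 381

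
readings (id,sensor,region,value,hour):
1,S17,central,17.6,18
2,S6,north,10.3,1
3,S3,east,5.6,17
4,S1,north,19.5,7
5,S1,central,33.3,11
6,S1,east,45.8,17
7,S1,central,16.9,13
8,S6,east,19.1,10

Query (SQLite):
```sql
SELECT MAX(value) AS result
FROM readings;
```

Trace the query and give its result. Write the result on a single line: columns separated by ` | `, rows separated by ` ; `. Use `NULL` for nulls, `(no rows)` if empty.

All value values: [17.6, 10.3, 5.6, 19.5, 33.3, 45.8, 16.9, 19.1].
MAX of non-NULL values = 45.8.

45.8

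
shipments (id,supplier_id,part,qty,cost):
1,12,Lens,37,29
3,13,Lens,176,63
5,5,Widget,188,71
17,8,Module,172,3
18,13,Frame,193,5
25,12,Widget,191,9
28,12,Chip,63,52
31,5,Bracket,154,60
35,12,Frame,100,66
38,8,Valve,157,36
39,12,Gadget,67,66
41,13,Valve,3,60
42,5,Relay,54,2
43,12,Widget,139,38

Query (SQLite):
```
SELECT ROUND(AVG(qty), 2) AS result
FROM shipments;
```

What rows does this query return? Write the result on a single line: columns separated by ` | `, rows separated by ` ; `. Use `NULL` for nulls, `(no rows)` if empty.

All qty values: [37, 176, 188, 172, 193, 191, 63, 154, 100, 157, 67, 3, 54, 139].
AVG = 1694 / 14 (rounded to 2 dp).

121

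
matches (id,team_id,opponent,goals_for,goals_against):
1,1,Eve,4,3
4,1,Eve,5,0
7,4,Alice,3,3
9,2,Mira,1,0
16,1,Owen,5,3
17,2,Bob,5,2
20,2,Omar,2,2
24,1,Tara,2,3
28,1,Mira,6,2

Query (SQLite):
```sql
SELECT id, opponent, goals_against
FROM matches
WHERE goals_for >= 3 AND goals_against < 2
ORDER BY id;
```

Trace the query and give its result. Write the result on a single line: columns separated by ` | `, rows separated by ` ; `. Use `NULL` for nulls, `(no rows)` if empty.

4 | Eve | 0

goals_for >= 3: ids {1, 4, 7, 16, 17, 28}
goals_against < 2: ids {4, 9}
Combine with AND.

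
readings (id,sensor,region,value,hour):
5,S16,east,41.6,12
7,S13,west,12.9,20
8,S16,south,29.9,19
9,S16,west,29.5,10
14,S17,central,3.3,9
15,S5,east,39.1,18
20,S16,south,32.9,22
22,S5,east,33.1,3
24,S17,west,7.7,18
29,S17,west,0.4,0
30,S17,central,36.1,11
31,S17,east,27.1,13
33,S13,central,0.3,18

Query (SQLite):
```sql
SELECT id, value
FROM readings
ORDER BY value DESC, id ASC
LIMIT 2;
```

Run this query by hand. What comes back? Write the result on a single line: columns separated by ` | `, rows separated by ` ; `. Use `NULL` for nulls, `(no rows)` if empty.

5 | 41.6 ; 15 | 39.1

Sort by value desc, tiebreak id asc: (41.6, id=5), (39.1, id=15), (36.1, id=30), (33.1, id=22), (32.9, id=20) …. Take first 2.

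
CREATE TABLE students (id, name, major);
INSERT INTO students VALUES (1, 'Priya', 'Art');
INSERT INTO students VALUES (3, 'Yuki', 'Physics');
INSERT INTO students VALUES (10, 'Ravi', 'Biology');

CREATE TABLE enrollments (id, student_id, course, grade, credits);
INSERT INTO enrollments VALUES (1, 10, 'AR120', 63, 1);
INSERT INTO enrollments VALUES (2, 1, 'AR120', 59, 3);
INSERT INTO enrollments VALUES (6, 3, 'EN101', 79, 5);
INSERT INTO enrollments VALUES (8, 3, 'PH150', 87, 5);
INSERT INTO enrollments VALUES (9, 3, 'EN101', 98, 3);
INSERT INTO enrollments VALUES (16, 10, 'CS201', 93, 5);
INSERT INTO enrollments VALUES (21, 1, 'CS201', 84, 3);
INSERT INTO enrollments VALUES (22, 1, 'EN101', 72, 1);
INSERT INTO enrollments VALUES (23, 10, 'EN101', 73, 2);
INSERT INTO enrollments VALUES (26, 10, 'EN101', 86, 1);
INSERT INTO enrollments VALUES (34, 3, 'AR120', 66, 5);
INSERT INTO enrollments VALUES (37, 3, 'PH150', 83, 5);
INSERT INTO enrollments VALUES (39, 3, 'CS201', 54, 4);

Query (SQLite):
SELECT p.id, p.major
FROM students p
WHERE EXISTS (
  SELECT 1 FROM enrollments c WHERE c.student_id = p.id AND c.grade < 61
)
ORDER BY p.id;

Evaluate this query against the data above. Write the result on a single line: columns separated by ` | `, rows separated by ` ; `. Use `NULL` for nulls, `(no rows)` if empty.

1 | Art ; 3 | Physics

For each students row, check whether any enrollments with matching student_id has grade < 61.
Keep rows where that is true.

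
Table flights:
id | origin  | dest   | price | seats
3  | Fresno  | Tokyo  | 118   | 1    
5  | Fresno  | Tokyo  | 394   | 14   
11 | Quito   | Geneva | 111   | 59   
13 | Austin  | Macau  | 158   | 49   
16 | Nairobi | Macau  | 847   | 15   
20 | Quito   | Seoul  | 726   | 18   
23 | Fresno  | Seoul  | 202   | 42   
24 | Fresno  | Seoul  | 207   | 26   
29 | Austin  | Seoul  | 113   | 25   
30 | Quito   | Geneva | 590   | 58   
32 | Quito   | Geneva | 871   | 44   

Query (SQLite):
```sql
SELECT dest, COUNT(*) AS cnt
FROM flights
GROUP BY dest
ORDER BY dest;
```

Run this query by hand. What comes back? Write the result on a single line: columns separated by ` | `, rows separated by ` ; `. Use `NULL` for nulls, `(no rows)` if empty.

Partition flights by dest; compute COUNT(*) within each group.
  Geneva: ids {11, 30, 32} → COUNT(*)=3
  Macau: ids {13, 16} → COUNT(*)=2
  Seoul: ids {20, 23, 24, 29} → COUNT(*)=4
  Tokyo: ids {3, 5} → COUNT(*)=2

Geneva | 3 ; Macau | 2 ; Seoul | 4 ; Tokyo | 2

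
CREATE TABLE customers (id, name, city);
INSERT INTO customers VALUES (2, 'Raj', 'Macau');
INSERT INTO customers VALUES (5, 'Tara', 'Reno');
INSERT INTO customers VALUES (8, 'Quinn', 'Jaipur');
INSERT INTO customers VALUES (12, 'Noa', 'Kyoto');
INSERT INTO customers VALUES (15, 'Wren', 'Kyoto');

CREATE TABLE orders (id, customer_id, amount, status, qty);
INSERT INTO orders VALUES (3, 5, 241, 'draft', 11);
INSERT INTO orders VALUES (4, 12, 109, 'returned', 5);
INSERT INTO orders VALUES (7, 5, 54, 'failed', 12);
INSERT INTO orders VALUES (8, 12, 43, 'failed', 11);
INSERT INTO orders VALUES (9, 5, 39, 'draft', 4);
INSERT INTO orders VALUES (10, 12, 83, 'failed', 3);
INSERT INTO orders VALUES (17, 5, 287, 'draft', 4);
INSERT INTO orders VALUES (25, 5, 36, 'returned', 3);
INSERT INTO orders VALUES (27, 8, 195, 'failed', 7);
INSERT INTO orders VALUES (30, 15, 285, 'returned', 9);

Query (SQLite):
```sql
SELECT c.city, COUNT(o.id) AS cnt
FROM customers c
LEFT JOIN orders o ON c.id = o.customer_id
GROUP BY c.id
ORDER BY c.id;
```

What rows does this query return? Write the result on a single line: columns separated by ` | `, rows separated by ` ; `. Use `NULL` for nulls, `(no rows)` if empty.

LEFT JOIN keeps every customers row; unmatched ones get NULL for orders columns.
Group by customers.id and compute COUNT(o.id). COUNT(col) of an all-NULL group is 0.
  2: ids {—} → COUNT(o.id)=0
  5: ids {3, 7, 9, 17, 25} → COUNT(o.id)=5
  8: ids {27} → COUNT(o.id)=1
  12: ids {4, 8, 10} → COUNT(o.id)=3
  15: ids {30} → COUNT(o.id)=1

Macau | 0 ; Reno | 5 ; Jaipur | 1 ; Kyoto | 3 ; Kyoto | 1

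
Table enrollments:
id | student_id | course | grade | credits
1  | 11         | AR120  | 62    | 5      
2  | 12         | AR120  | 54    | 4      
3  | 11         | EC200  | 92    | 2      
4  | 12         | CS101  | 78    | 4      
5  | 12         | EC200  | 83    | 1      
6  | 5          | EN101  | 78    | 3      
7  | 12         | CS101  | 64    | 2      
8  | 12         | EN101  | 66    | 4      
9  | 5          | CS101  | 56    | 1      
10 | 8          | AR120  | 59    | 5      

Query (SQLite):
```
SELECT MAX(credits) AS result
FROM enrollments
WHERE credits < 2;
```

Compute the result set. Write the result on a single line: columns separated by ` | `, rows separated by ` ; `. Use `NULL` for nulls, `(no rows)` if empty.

1

Rows where credits < 2 → credits values: [1, 1].
MAX of non-NULL values = 1.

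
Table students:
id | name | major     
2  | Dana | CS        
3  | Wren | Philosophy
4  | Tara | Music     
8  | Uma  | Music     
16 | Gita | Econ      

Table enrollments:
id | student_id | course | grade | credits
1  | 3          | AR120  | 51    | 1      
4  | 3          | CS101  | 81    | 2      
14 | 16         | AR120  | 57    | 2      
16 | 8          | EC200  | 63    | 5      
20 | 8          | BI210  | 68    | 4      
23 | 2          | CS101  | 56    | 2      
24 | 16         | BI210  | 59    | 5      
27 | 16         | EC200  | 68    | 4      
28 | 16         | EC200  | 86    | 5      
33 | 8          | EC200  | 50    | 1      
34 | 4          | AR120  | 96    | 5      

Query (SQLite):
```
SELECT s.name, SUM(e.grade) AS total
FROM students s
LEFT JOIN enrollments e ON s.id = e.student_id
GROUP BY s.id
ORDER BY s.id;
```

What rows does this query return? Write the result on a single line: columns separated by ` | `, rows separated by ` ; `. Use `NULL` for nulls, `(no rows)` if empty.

LEFT JOIN keeps every students row; unmatched ones get NULL for enrollments columns.
Group by students.id and compute SUM(e.grade). SUM over an all-NULL group is NULL.
  2: ids {23} → SUM(e.grade)=56
  3: ids {1, 4} → SUM(e.grade)=132
  4: ids {34} → SUM(e.grade)=96
  8: ids {16, 20, 33} → SUM(e.grade)=181
  16: ids {14, 24, 27, 28} → SUM(e.grade)=270

Dana | 56 ; Wren | 132 ; Tara | 96 ; Uma | 181 ; Gita | 270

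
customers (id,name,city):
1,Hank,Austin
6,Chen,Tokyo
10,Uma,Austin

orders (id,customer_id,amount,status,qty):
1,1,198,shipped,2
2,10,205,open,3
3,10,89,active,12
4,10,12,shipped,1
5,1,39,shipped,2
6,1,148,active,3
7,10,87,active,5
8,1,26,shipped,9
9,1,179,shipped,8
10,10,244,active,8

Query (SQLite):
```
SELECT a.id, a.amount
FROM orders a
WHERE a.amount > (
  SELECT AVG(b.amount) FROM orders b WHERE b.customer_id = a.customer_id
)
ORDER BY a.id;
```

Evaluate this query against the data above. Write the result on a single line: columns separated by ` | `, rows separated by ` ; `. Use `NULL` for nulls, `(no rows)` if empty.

For each orders row a, compute AVG(amount) over rows sharing a.customer_id.
Keep row a if a.amount > that per-group AVG.
  customer_id=1: AVG(amount) = 118.0
  customer_id=10: AVG(amount) = 127.4

1 | 198 ; 2 | 205 ; 6 | 148 ; 9 | 179 ; 10 | 244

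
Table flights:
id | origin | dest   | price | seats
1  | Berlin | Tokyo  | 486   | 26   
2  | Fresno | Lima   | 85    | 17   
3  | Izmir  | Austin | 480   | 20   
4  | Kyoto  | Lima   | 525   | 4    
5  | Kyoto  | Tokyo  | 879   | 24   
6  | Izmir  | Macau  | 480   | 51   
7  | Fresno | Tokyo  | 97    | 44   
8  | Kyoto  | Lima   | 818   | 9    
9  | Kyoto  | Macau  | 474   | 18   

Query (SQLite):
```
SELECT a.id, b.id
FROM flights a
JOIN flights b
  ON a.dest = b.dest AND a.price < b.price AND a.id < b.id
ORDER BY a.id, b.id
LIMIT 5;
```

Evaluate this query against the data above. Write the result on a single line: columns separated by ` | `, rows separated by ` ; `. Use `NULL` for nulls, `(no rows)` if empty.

Pairs (a,b) with same dest, a.price < b.price, a.id < b.id.
dest groups: Austin:{3} Lima:{2,4,8} Macau:{6,9} Tokyo:{1,5,7}
Ordered by (a.id, b.id); first 5.

1 | 5 ; 2 | 4 ; 2 | 8 ; 4 | 8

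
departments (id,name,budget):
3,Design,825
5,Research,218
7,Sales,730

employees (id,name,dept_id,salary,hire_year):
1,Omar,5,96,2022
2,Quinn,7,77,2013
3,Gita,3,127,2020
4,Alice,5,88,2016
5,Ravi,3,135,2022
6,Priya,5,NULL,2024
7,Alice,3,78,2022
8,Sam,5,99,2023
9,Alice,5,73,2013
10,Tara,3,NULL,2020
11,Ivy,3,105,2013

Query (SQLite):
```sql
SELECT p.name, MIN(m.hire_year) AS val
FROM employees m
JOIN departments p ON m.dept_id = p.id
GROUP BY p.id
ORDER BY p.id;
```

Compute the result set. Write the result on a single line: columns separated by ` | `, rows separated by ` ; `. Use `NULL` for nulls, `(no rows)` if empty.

Design | 2013 ; Research | 2013 ; Sales | 2013

Join each employees row to its departments via dept_id.
Group joined rows by departments.id; compute MIN(m.hire_year) per group.
  3: ids {3, 5, 7, 10, 11} → MIN(m.hire_year)=2013
  5: ids {1, 4, 6, 8, 9} → MIN(m.hire_year)=2013
  7: ids {2} → MIN(m.hire_year)=2013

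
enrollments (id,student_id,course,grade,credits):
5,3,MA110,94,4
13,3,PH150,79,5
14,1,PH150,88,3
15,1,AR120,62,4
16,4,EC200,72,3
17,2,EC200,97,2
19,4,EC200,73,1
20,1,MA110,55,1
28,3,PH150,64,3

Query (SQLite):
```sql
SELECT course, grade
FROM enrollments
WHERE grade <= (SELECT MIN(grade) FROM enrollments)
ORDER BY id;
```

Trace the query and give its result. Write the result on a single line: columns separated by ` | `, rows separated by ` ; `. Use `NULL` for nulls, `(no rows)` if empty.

MA110 | 55

Scalar subquery: MIN(grade) over all enrollments rows = 55.
Keep rows where grade <= that value.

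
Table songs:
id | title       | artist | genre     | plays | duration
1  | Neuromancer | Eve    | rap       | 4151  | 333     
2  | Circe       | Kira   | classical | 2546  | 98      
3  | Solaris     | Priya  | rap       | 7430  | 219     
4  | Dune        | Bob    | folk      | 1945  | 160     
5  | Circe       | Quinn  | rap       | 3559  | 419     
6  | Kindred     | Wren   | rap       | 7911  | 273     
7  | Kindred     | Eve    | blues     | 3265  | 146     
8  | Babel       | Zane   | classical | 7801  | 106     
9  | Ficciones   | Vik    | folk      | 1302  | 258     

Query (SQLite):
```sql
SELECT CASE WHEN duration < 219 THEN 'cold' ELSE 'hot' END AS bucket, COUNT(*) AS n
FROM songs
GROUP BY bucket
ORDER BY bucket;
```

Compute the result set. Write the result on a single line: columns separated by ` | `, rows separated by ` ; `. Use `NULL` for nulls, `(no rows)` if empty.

cold | 4 ; hot | 5

Bucket rows by duration < 219 → 'cold' else 'hot'; count each bucket.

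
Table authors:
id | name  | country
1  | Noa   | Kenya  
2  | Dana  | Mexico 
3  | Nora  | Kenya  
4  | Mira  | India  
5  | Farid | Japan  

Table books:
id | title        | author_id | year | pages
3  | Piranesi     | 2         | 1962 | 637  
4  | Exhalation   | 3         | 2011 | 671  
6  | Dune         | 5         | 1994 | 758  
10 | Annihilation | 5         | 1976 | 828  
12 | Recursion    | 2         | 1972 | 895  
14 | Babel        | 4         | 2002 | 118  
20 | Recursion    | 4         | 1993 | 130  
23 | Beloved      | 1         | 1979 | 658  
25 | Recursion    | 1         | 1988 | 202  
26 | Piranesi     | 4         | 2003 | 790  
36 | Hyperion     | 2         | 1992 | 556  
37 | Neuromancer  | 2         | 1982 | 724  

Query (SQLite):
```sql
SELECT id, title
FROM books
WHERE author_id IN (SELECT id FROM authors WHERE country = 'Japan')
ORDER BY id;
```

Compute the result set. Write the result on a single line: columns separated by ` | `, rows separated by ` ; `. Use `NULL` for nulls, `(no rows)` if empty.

6 | Dune ; 10 | Annihilation

Inner query: authors.id where country = 'Japan'.
Outer: keep books rows whose author_id is in that set.
Inner query → {5}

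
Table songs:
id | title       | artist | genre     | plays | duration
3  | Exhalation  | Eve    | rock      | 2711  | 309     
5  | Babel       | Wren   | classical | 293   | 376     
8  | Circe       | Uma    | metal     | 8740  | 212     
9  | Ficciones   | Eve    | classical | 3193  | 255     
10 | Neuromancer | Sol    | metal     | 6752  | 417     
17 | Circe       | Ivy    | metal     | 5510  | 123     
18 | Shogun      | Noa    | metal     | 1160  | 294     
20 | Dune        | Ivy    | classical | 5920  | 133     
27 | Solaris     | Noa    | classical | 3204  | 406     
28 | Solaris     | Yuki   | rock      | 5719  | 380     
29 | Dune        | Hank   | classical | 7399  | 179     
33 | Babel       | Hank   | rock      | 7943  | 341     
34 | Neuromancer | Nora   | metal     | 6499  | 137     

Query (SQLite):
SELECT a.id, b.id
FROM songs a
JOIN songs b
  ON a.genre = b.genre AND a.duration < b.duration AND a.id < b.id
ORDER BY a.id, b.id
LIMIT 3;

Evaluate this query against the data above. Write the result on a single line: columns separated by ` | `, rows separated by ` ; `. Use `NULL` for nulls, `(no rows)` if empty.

Pairs (a,b) with same genre, a.duration < b.duration, a.id < b.id.
genre groups: classical:{5,9,20,27,29} metal:{8,10,17,18,34} rock:{3,28,33}
Ordered by (a.id, b.id); first 3.

3 | 28 ; 3 | 33 ; 5 | 27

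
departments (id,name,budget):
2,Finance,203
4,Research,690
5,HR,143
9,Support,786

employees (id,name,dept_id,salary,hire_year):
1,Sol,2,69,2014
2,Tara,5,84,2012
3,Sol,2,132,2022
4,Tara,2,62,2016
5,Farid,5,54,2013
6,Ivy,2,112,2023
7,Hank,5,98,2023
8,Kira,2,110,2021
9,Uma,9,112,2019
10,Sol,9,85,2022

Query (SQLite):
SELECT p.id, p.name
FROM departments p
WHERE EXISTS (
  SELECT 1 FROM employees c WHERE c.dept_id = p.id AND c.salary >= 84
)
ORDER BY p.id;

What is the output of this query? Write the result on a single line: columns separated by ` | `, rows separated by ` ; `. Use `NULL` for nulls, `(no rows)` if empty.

2 | Finance ; 5 | HR ; 9 | Support

For each departments row, check whether any employees with matching dept_id has salary >= 84.
Keep rows where that is true.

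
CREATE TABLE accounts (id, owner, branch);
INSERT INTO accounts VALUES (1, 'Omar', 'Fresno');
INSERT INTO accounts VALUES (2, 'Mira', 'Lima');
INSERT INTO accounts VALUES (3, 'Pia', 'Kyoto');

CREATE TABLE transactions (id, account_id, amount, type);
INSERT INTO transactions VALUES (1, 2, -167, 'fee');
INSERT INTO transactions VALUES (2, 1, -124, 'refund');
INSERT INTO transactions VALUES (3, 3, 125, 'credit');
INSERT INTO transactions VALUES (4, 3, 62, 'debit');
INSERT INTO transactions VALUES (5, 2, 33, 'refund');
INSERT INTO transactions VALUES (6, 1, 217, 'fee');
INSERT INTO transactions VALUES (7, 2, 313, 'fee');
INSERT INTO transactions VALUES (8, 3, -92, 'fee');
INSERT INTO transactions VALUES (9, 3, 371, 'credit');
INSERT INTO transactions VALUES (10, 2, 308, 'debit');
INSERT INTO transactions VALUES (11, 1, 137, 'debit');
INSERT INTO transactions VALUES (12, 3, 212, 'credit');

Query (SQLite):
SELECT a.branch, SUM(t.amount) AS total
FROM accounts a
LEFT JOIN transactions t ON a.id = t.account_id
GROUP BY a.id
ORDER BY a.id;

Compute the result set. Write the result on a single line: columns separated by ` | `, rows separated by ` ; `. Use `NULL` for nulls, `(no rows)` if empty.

LEFT JOIN keeps every accounts row; unmatched ones get NULL for transactions columns.
Group by accounts.id and compute SUM(t.amount). SUM over an all-NULL group is NULL.
  1: ids {2, 6, 11} → SUM(t.amount)=230
  2: ids {1, 5, 7, 10} → SUM(t.amount)=487
  3: ids {3, 4, 8, 9, 12} → SUM(t.amount)=678

Fresno | 230 ; Lima | 487 ; Kyoto | 678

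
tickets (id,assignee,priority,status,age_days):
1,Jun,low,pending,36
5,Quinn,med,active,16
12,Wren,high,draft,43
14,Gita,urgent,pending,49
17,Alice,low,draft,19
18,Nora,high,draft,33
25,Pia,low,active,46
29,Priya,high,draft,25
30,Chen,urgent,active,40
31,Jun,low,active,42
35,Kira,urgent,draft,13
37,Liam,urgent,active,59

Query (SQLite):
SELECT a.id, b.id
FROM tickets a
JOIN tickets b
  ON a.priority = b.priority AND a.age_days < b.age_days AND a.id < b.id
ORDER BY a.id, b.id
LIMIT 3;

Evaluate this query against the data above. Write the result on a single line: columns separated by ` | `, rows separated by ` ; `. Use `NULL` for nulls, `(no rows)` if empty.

1 | 25 ; 1 | 31 ; 14 | 37

Pairs (a,b) with same priority, a.age_days < b.age_days, a.id < b.id.
priority groups: high:{12,18,29} low:{1,17,25,31} med:{5} urgent:{14,30,35,37}
Ordered by (a.id, b.id); first 3.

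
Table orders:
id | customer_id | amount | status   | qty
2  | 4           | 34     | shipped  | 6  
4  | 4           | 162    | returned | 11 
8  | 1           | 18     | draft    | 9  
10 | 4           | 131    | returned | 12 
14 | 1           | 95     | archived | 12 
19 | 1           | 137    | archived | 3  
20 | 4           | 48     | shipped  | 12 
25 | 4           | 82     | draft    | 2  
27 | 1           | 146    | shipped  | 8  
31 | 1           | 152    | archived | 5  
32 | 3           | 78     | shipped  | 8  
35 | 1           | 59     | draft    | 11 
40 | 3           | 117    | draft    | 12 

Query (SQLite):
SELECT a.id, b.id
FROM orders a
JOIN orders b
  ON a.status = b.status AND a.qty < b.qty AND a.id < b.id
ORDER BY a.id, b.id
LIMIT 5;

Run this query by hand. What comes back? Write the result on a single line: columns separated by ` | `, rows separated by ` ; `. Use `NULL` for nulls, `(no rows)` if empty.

Pairs (a,b) with same status, a.qty < b.qty, a.id < b.id.
status groups: archived:{14,19,31} draft:{8,25,35,40} returned:{4,10} shipped:{2,20,27,32}
Ordered by (a.id, b.id); first 5.

2 | 20 ; 2 | 27 ; 2 | 32 ; 4 | 10 ; 8 | 35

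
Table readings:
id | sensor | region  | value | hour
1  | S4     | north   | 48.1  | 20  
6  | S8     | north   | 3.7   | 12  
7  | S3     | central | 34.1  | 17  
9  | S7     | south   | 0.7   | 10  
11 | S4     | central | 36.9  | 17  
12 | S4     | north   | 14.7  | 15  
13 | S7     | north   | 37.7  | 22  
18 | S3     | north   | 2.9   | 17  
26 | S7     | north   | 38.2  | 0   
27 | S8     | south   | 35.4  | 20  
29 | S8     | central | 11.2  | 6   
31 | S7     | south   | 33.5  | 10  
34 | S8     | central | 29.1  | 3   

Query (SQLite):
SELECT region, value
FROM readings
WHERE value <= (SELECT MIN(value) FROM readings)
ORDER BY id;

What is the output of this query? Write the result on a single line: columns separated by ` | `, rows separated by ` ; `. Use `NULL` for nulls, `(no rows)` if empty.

south | 0.7

Scalar subquery: MIN(value) over all readings rows = 0.7.
Keep rows where value <= that value.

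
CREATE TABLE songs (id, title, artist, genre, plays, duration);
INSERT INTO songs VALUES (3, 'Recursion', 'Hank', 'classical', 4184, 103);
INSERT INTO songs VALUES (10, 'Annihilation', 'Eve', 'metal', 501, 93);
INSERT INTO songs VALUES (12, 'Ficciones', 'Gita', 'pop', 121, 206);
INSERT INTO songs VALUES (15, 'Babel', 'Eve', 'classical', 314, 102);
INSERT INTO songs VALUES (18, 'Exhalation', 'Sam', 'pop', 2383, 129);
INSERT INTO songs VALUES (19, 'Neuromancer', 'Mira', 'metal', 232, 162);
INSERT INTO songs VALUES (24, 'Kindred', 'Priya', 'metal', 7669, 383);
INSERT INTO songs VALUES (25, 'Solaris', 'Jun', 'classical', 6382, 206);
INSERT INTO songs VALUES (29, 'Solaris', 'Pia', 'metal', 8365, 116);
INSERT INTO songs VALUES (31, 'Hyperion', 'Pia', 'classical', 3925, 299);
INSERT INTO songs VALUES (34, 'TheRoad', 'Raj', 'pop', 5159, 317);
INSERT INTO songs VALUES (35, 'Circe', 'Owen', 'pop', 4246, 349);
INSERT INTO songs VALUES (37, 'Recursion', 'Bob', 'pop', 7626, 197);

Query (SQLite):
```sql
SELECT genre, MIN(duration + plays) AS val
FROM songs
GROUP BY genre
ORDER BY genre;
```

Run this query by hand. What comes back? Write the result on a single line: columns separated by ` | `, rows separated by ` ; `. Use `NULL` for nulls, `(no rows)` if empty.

classical | 416 ; metal | 394 ; pop | 327

For each row compute duration + plays.
Group by genre; take MIN of the expression per group.
  classical: ids {3, 15, 25, 31} → MIN(duration + plays)=416
  metal: ids {10, 19, 24, 29} → MIN(duration + plays)=394
  pop: ids {12, 18, 34, 35, 37} → MIN(duration + plays)=327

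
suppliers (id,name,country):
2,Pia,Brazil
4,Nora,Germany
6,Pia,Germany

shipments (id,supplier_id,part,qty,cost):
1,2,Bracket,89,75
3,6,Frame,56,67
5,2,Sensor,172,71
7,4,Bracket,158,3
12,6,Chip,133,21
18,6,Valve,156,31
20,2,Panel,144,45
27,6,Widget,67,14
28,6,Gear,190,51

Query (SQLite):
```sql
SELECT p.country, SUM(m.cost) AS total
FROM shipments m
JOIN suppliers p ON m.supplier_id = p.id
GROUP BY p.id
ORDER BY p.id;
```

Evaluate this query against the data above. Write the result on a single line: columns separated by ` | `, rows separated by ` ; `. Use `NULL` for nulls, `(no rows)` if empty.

Join each shipments row to its suppliers via supplier_id.
Group joined rows by suppliers.id; compute SUM(m.cost) per group.
  2: ids {1, 5, 20} → SUM(m.cost)=191
  4: ids {7} → SUM(m.cost)=3
  6: ids {3, 12, 18, 27, 28} → SUM(m.cost)=184

Brazil | 191 ; Germany | 3 ; Germany | 184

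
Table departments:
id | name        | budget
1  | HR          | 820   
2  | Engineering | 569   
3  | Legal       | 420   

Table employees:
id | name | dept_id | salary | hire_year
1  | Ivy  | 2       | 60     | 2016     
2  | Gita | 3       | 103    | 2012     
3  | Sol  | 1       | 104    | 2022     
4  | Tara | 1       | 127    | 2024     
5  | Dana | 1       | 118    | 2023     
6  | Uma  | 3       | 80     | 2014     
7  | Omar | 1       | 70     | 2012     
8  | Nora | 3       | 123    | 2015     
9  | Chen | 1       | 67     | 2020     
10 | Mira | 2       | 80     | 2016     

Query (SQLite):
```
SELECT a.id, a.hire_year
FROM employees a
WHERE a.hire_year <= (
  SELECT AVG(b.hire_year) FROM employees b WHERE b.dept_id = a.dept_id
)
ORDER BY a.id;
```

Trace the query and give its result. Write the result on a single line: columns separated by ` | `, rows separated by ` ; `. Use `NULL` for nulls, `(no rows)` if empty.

For each employees row a, compute AVG(hire_year) over rows sharing a.dept_id.
Keep row a if a.hire_year <= that per-group AVG.
  dept_id=1: AVG(hire_year) = 2020.2
  dept_id=2: AVG(hire_year) = 2016.0
  dept_id=3: AVG(hire_year) = 2013.666667

1 | 2016 ; 2 | 2012 ; 7 | 2012 ; 9 | 2020 ; 10 | 2016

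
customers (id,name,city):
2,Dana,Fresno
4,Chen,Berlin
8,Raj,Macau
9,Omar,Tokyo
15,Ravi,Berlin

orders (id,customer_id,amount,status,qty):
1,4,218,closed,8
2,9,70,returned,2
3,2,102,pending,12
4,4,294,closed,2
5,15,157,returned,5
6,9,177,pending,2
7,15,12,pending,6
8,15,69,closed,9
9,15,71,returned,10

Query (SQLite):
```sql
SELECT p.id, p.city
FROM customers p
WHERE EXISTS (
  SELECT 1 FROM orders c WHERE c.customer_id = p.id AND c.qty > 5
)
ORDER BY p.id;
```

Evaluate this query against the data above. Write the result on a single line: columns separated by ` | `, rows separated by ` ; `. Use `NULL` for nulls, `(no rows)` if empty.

2 | Fresno ; 4 | Berlin ; 15 | Berlin

For each customers row, check whether any orders with matching customer_id has qty > 5.
Keep rows where that is true.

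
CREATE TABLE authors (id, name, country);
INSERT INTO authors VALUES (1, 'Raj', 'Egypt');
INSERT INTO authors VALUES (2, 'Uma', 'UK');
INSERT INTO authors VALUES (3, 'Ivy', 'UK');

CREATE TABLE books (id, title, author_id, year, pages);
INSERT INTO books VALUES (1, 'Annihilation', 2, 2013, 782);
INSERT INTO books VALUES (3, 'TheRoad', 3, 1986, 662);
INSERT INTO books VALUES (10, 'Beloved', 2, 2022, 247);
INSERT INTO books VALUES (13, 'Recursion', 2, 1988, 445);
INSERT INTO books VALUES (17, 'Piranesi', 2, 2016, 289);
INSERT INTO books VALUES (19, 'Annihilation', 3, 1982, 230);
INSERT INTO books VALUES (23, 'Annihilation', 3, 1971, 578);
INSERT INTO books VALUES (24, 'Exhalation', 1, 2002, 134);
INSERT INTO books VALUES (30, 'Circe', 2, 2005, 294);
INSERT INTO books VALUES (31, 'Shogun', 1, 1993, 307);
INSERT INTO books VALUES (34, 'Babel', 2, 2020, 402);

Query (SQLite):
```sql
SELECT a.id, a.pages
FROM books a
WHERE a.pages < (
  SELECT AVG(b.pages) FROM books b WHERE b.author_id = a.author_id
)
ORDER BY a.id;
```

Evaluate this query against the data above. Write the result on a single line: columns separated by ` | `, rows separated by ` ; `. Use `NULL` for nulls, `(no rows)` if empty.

10 | 247 ; 17 | 289 ; 19 | 230 ; 24 | 134 ; 30 | 294 ; 34 | 402

For each books row a, compute AVG(pages) over rows sharing a.author_id.
Keep row a if a.pages < that per-group AVG.
  author_id=1: AVG(pages) = 220.5
  author_id=2: AVG(pages) = 409.833333
  author_id=3: AVG(pages) = 490.0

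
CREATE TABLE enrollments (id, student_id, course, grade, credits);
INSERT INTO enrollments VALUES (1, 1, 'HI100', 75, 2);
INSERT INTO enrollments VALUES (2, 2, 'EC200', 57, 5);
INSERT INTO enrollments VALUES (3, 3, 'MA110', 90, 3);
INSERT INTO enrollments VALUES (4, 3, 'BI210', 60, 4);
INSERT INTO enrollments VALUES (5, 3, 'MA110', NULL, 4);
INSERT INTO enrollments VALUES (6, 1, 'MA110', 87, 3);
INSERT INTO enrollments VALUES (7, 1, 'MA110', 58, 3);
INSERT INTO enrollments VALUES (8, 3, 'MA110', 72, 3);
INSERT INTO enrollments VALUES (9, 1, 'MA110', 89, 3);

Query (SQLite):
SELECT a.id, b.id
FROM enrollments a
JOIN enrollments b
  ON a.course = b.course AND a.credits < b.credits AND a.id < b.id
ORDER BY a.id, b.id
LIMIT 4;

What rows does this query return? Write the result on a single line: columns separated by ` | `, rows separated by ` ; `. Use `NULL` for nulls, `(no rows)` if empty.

Pairs (a,b) with same course, a.credits < b.credits, a.id < b.id.
course groups: BI210:{4} EC200:{2} HI100:{1} MA110:{3,5,6,7,8,9}
Ordered by (a.id, b.id); first 4.

3 | 5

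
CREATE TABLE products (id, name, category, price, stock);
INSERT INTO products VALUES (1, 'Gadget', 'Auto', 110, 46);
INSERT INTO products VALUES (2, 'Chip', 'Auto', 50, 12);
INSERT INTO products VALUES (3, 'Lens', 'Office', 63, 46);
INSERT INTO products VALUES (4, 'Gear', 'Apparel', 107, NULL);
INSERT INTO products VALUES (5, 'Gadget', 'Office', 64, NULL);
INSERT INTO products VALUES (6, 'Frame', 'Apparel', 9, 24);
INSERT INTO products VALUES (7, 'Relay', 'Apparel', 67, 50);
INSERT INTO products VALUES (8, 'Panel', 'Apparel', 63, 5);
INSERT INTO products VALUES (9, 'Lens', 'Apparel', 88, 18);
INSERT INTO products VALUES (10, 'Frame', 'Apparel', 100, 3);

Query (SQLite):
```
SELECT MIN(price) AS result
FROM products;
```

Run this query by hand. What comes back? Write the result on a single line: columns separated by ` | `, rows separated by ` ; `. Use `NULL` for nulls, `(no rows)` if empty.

9

All price values: [110, 50, 63, 107, 64, 9, 67, 63, 88, 100].
MIN of non-NULL values = 9.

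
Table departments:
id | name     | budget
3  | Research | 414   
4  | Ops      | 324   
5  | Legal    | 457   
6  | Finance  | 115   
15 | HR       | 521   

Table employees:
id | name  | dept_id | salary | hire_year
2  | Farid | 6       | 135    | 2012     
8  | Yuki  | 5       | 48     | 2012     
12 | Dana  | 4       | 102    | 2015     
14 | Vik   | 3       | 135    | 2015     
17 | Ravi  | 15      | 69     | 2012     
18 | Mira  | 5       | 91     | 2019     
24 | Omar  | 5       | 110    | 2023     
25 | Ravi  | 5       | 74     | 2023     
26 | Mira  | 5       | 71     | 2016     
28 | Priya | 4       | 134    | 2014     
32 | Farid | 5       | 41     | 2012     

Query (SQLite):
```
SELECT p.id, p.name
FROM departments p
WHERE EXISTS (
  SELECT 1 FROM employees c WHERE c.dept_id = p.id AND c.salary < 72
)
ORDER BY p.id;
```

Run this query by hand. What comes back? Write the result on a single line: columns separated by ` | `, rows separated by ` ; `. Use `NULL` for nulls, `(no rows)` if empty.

For each departments row, check whether any employees with matching dept_id has salary < 72.
Keep rows where that is true.

5 | Legal ; 15 | HR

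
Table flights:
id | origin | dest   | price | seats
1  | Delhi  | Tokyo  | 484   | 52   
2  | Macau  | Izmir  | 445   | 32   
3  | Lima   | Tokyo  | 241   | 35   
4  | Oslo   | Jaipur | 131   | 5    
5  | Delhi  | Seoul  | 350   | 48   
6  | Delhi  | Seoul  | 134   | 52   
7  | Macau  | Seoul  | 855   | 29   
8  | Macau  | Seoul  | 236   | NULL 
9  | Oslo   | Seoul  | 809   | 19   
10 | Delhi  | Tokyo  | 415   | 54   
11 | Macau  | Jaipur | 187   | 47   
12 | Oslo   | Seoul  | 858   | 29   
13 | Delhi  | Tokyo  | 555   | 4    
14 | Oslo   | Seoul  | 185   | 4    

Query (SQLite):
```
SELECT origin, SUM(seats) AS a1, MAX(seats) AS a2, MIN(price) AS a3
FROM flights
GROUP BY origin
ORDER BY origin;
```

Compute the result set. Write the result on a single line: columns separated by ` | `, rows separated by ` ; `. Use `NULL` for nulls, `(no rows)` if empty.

Group flights by origin.
Per group compute: SUM(seats), MAX(seats), MIN(price).
  Delhi: ids {1, 5, 6, 10, 13} → SUM(seats)=210, MAX(seats)=54, MIN(price)=134
  Lima: ids {3} → SUM(seats)=35, MAX(seats)=35, MIN(price)=241
  Macau: ids {2, 7, 8, 11} → SUM(seats)=108, MAX(seats)=47, MIN(price)=187
  Oslo: ids {4, 9, 12, 14} → SUM(seats)=57, MAX(seats)=29, MIN(price)=131

Delhi | 210 | 54 | 134 ; Lima | 35 | 35 | 241 ; Macau | 108 | 47 | 187 ; Oslo | 57 | 29 | 131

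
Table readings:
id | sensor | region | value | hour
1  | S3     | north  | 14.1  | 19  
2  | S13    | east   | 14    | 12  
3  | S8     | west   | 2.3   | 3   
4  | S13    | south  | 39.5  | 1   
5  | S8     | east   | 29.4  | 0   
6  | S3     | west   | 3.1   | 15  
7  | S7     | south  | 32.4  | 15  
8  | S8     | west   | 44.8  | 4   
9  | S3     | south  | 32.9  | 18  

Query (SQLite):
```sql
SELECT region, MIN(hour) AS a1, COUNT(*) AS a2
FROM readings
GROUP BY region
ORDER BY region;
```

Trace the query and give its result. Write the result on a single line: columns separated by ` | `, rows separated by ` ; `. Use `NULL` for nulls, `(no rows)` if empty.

east | 0 | 2 ; north | 19 | 1 ; south | 1 | 3 ; west | 3 | 3

Group readings by region.
Per group compute: MIN(hour), COUNT(*).
  east: ids {2, 5} → MIN(hour)=0, COUNT(*)=2
  north: ids {1} → MIN(hour)=19, COUNT(*)=1
  south: ids {4, 7, 9} → MIN(hour)=1, COUNT(*)=3
  west: ids {3, 6, 8} → MIN(hour)=3, COUNT(*)=3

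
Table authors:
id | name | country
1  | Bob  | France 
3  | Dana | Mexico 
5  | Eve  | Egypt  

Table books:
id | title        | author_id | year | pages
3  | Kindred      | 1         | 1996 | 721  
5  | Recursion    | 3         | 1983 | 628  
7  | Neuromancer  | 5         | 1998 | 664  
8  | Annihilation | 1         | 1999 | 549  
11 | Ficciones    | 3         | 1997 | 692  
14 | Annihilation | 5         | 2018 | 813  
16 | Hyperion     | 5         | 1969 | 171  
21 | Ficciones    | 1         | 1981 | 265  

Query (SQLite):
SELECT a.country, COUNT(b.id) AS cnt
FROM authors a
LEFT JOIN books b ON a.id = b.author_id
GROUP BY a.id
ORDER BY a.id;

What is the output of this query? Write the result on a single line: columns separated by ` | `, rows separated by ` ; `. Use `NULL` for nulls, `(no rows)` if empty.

France | 3 ; Mexico | 2 ; Egypt | 3

LEFT JOIN keeps every authors row; unmatched ones get NULL for books columns.
Group by authors.id and compute COUNT(b.id). COUNT(col) of an all-NULL group is 0.
  1: ids {3, 8, 21} → COUNT(b.id)=3
  3: ids {5, 11} → COUNT(b.id)=2
  5: ids {7, 14, 16} → COUNT(b.id)=3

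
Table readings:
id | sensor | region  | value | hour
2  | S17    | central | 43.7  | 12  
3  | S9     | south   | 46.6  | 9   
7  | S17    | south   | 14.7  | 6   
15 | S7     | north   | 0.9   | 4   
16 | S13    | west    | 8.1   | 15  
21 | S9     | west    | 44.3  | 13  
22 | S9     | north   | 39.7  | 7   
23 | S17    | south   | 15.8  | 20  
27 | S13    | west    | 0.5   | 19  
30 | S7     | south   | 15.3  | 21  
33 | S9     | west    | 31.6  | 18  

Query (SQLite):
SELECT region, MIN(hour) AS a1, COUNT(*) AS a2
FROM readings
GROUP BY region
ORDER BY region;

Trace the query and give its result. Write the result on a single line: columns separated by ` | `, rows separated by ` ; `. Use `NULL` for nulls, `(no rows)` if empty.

central | 12 | 1 ; north | 4 | 2 ; south | 6 | 4 ; west | 13 | 4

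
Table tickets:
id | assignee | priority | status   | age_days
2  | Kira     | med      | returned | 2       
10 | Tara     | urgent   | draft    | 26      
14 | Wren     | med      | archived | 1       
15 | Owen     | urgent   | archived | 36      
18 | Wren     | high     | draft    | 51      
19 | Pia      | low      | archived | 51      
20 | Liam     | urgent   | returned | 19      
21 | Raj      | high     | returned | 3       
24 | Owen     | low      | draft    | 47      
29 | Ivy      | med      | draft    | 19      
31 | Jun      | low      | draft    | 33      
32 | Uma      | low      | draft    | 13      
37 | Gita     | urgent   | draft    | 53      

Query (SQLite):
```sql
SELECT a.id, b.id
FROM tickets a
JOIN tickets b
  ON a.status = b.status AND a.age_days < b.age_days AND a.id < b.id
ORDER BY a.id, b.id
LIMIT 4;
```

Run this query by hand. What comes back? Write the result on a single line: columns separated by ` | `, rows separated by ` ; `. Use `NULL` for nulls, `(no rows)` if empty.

2 | 20 ; 2 | 21 ; 10 | 18 ; 10 | 24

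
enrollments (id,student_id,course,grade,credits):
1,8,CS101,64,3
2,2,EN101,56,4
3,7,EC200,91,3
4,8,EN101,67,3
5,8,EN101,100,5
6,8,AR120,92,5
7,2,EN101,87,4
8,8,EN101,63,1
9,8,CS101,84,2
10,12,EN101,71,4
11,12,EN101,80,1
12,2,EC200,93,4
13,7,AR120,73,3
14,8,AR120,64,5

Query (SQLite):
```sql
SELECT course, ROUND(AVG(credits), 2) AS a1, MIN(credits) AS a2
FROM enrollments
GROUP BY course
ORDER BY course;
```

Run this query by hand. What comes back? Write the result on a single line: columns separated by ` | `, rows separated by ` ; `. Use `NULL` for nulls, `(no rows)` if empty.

Group enrollments by course.
Per group compute: ROUND(AVG(credits), 2), MIN(credits).
  AR120: ids {6, 13, 14} → ROUND(AVG(credits), 2)=4.33, MIN(credits)=3
  CS101: ids {1, 9} → ROUND(AVG(credits), 2)=2.5, MIN(credits)=2
  EC200: ids {3, 12} → ROUND(AVG(credits), 2)=3.5, MIN(credits)=3
  EN101: ids {2, 4, 5, 7, 8, 10, 11} → ROUND(AVG(credits), 2)=3.14, MIN(credits)=1

AR120 | 4.33 | 3 ; CS101 | 2.5 | 2 ; EC200 | 3.5 | 3 ; EN101 | 3.14 | 1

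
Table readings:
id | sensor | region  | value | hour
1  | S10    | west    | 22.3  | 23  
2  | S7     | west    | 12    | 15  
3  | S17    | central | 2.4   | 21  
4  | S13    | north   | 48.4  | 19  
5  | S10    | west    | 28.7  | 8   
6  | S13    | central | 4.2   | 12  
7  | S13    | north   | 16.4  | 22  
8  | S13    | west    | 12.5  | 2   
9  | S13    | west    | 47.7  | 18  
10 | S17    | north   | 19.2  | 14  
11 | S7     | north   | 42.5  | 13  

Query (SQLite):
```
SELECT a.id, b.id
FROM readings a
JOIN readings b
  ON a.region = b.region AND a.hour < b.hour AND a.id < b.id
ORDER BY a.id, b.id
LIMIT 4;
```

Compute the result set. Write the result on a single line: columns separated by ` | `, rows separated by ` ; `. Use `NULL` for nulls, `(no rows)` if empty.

2 | 9 ; 4 | 7 ; 5 | 9 ; 8 | 9

Pairs (a,b) with same region, a.hour < b.hour, a.id < b.id.
region groups: central:{3,6} north:{4,7,10,11} west:{1,2,5,8,9}
Ordered by (a.id, b.id); first 4.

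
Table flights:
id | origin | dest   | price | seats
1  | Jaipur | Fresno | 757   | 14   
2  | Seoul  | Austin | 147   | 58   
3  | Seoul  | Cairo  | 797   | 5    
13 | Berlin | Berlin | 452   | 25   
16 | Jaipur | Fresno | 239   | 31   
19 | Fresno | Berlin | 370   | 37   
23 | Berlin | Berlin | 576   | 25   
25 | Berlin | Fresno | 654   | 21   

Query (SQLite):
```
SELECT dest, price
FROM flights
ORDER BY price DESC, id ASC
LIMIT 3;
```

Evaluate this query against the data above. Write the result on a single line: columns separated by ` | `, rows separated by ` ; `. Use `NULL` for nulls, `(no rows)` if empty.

Sort by price desc, tiebreak id asc: (797, id=3), (757, id=1), (654, id=25), (576, id=23), (452, id=13), (370, id=19) …. Take first 3.

Cairo | 797 ; Fresno | 757 ; Fresno | 654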